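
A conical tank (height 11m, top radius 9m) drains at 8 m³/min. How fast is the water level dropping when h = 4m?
121/(162π) ≈ 0.2377 m/min

r/h = 9/11, so r = (9/11)h
V = (1/3)πr²h = (1/3)π((9/11)h)²h = (27/121)πh³
dV/dh = (81/121)πh²
dh/dt = (dV/dt)/(dV/dh) = -8/((81/121)π·4²) = -121/(162π) m/min
The level is dropping at 121/(162π) ≈ 0.2377 m/min.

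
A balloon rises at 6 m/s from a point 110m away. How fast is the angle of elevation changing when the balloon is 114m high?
0.026299 rad/s

tan(θ) = y/110
sec²(θ) · dθ/dt = (1/110) · dy/dt
dθ/dt = cos²(θ)/110 · 6 = 110/(110² + 114²) · 6
dθ/dt = 0.026299 rad/s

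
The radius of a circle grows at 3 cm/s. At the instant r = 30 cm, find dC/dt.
6π cm/s

C = 2πr
dC/dt = 2π · dr/dt = 2π · 3 = 6π cm/s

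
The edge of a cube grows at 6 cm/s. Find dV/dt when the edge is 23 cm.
9522 cm³/s

V = s³
dV/dt = 3s² · ds/dt = 3·23²·6 = 9522 cm³/s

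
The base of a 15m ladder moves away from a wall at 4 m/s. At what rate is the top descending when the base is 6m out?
8√21/21 ≈ 1.746 m/s

x² + y² = 15²
2x·dx/dt + 2y·dy/dt = 0
dy/dt = -x/y · dx/dt = -6/(3√21) · 4 = -8√21/21 m/s
The top is descending at 8√21/21 ≈ 1.746 m/s.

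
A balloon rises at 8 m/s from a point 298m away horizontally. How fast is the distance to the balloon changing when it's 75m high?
600√94429/94429 ≈ 1.953 m/s

z² = 298² + y²
z = √(298² + 75²) = √94429
dz/dt = y/z · dy/dt = 75/√94429 · 8 = 600√94429/94429 ≈ 1.953 m/s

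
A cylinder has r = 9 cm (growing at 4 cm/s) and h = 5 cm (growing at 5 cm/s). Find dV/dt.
765π cm³/s

V = πr²h
dV/dt = 2πrh·dr/dt + πr²·dh/dt
= 2π(9)(5)(4) + π(9)²(5)
= 765π cm³/s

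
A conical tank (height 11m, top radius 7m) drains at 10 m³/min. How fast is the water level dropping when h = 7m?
1210/(2401π) ≈ 0.1604 m/min

r/h = 7/11, so r = (7/11)h
V = (1/3)πr²h = (1/3)π((7/11)h)²h = (49/363)πh³
dV/dh = (49/121)πh²
dh/dt = (dV/dt)/(dV/dh) = -10/((49/121)π·7²) = -1210/(2401π) m/min
The level is dropping at 1210/(2401π) ≈ 0.1604 m/min.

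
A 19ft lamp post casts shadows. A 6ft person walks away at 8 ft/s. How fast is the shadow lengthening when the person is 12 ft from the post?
48/13 ft/s

By similar triangles: 19/(x+s) = 6/s
Solving: s = 6x/13
ds/dt = 6/13 · dx/dt = 6/13 · 8 = 48/13 ft/s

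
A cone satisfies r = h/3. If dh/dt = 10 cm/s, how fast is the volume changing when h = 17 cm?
2890π/9 cm³/s

V = (1/3)π(h/3)²h = πh³/27
dV/dt = πh²/9 · 10
At h = 17: dV/dt = 2890π/9 cm³/s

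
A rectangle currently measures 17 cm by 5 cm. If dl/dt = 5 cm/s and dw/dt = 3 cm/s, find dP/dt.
16 cm/s

P = 2(l + w)
dP/dt = 2(dl/dt + dw/dt) = 2(5 + 3) = 16 cm/s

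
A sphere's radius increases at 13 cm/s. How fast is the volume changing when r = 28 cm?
40768π cm³/s

V = (4/3)πr³
dV/dt = dV/dr · dr/dt = 4πr² · 13
At r = 28: dV/dt = 40768π cm³/s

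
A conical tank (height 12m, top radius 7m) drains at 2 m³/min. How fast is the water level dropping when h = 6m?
8/(49π) ≈ 0.05197 m/min

r/h = 7/12, so r = (7/12)h
V = (1/3)πr²h = (1/3)π((7/12)h)²h = (49/432)πh³
dV/dh = (49/144)πh²
dh/dt = (dV/dt)/(dV/dh) = -2/((49/144)π·6²) = -8/(49π) m/min
The level is dropping at 8/(49π) ≈ 0.05197 m/min.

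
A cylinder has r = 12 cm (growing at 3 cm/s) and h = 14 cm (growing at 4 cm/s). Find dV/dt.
1584π cm³/s

V = πr²h
dV/dt = 2πrh·dr/dt + πr²·dh/dt
= 2π(12)(14)(3) + π(12)²(4)
= 1584π cm³/s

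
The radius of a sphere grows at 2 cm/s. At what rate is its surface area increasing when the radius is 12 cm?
192π cm²/s

S = 4πr²
dS/dt = dS/dr · dr/dt = 8πr · 2
At r = 12: dS/dt = 192π cm²/s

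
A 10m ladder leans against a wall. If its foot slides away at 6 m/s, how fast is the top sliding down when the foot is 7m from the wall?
14√51/17 ≈ 5.881 m/s

x² + y² = 10²
2x·dx/dt + 2y·dy/dt = 0
dy/dt = -x/y · dx/dt = -7/√51 · 6 = -14√51/17 m/s
The top is descending at 14√51/17 ≈ 5.881 m/s.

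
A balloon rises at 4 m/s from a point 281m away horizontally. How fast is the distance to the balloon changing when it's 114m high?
456√91957/91957 ≈ 1.504 m/s

z² = 281² + y²
z = √(281² + 114²) = √91957
dz/dt = y/z · dy/dt = 114/√91957 · 4 = 456√91957/91957 ≈ 1.504 m/s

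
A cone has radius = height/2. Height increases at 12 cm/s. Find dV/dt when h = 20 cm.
1200π cm³/s

V = (1/3)π(h/2)²h = πh³/12
dV/dt = πh²/4 · 12
At h = 20: dV/dt = 1200π cm³/s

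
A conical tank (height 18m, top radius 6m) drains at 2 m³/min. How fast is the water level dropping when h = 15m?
2/(25π) ≈ 0.02546 m/min

r/h = 6/18, so r = (1/3)h
V = (1/3)πr²h = (1/3)π((1/3)h)²h = (1/27)πh³
dV/dh = (1/9)πh²
dh/dt = (dV/dt)/(dV/dh) = -2/((1/9)π·15²) = -2/(25π) m/min
The level is dropping at 2/(25π) ≈ 0.02546 m/min.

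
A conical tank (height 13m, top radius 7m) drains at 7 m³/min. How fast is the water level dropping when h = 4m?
169/(112π) ≈ 0.4803 m/min

r/h = 7/13, so r = (7/13)h
V = (1/3)πr²h = (1/3)π((7/13)h)²h = (49/507)πh³
dV/dh = (49/169)πh²
dh/dt = (dV/dt)/(dV/dh) = -7/((49/169)π·4²) = -169/(112π) m/min
The level is dropping at 169/(112π) ≈ 0.4803 m/min.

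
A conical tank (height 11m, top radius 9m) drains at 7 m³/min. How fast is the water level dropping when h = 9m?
847/(6561π) ≈ 0.04109 m/min

r/h = 9/11, so r = (9/11)h
V = (1/3)πr²h = (1/3)π((9/11)h)²h = (27/121)πh³
dV/dh = (81/121)πh²
dh/dt = (dV/dt)/(dV/dh) = -7/((81/121)π·9²) = -847/(6561π) m/min
The level is dropping at 847/(6561π) ≈ 0.04109 m/min.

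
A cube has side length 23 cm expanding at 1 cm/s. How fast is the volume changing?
1587 cm³/s

V = s³
dV/dt = 3s² · ds/dt = 3·23²·1 = 1587 cm³/s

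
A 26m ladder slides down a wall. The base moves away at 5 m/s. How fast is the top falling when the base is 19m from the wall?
19√35/21 ≈ 5.353 m/s

x² + y² = 26²
2x·dx/dt + 2y·dy/dt = 0
dy/dt = -x/y · dx/dt = -19/(3√35) · 5 = -19√35/21 m/s
The top is descending at 19√35/21 ≈ 5.353 m/s.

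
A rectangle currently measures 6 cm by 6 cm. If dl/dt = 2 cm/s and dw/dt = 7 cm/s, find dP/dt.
18 cm/s

P = 2(l + w)
dP/dt = 2(dl/dt + dw/dt) = 2(2 + 7) = 18 cm/s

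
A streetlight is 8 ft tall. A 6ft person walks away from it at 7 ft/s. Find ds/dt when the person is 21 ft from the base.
21 ft/s

By similar triangles: 8/(x+s) = 6/s
Solving: s = 6x/2
ds/dt = 6/2 · dx/dt = 3 · 7 = 21 ft/s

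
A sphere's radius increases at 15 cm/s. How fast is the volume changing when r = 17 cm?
17340π cm³/s

V = (4/3)πr³
dV/dt = dV/dr · dr/dt = 4πr² · 15
At r = 17: dV/dt = 17340π cm³/s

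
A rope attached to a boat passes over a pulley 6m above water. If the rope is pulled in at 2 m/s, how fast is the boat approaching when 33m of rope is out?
22√13/39 ≈ 2.034 m/s

rope² = x² + 6²
x = √(33² - 6²) = 9√13
dx/dt = (rope/x) · d(rope)/dt = (33/(9√13)) · (-2) = -22√13/39 m/s
The boat approaches at 22√13/39 ≈ 2.034 m/s.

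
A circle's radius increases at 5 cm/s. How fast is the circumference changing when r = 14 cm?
10π cm/s

C = 2πr
dC/dt = 2π · dr/dt = 2π · 5 = 10π cm/s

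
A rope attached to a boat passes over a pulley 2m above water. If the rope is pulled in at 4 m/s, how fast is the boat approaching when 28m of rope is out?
56√195/195 ≈ 4.01 m/s

rope² = x² + 2²
x = √(28² - 2²) = 2√195
dx/dt = (rope/x) · d(rope)/dt = (28/(2√195)) · (-4) = -56√195/195 m/s
The boat approaches at 56√195/195 ≈ 4.01 m/s.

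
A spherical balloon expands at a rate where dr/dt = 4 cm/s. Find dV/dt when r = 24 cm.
9216π cm³/s

V = (4/3)πr³
dV/dt = dV/dr · dr/dt = 4πr² · 4
At r = 24: dV/dt = 9216π cm³/s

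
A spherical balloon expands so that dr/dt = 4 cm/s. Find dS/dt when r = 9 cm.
288π cm²/s

S = 4πr²
dS/dt = dS/dr · dr/dt = 8πr · 4
At r = 9: dS/dt = 288π cm²/s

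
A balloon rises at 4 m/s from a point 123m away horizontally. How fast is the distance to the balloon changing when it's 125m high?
250√30754/15377 ≈ 2.851 m/s

z² = 123² + y²
z = √(123² + 125²) = √30754
dz/dt = y/z · dy/dt = 125/√30754 · 4 = 250√30754/15377 ≈ 2.851 m/s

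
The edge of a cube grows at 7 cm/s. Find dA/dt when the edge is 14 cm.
1176 cm²/s

A = 6s²
dA/dt = 12s · ds/dt = 12·14·7 = 1176 cm²/s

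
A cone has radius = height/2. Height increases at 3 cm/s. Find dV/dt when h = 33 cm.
3267π/4 cm³/s

V = (1/3)π(h/2)²h = πh³/12
dV/dt = πh²/4 · 3
At h = 33: dV/dt = 3267π/4 cm³/s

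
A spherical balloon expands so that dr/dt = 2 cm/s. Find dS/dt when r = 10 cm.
160π cm²/s

S = 4πr²
dS/dt = dS/dr · dr/dt = 8πr · 2
At r = 10: dS/dt = 160π cm²/s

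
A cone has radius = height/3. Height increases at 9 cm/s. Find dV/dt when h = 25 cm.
625π cm³/s

V = (1/3)π(h/3)²h = πh³/27
dV/dt = πh²/9 · 9
At h = 25: dV/dt = 625π cm³/s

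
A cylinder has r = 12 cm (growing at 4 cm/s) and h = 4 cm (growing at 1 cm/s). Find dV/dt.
528π cm³/s

V = πr²h
dV/dt = 2πrh·dr/dt + πr²·dh/dt
= 2π(12)(4)(4) + π(12)²(1)
= 528π cm³/s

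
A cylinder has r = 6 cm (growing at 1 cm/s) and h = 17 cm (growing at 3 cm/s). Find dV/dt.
312π cm³/s

V = πr²h
dV/dt = 2πrh·dr/dt + πr²·dh/dt
= 2π(6)(17)(1) + π(6)²(3)
= 312π cm³/s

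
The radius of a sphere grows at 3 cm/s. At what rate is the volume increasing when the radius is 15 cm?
2700π cm³/s

V = (4/3)πr³
dV/dt = dV/dr · dr/dt = 4πr² · 3
At r = 15: dV/dt = 2700π cm³/s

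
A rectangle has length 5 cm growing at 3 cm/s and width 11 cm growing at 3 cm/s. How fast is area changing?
48 cm²/s

A = lw
dA/dt = w·dl/dt + l·dw/dt = 11·3 + 5·3 = 48 cm²/s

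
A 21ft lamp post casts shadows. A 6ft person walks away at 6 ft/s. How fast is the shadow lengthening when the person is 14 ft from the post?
12/5 ft/s

By similar triangles: 21/(x+s) = 6/s
Solving: s = 6x/15
ds/dt = 6/15 · dx/dt = 2/5 · 6 = 12/5 ft/s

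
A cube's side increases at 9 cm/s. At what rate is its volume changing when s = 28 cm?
21168 cm³/s

V = s³
dV/dt = 3s² · ds/dt = 3·28²·9 = 21168 cm³/s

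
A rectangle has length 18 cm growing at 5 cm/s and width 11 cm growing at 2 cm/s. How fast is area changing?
91 cm²/s

A = lw
dA/dt = w·dl/dt + l·dw/dt = 11·5 + 18·2 = 91 cm²/s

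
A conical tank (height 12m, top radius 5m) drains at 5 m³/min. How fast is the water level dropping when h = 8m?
9/(20π) ≈ 0.1432 m/min

r/h = 5/12, so r = (5/12)h
V = (1/3)πr²h = (1/3)π((5/12)h)²h = (25/432)πh³
dV/dh = (25/144)πh²
dh/dt = (dV/dt)/(dV/dh) = -5/((25/144)π·8²) = -9/(20π) m/min
The level is dropping at 9/(20π) ≈ 0.1432 m/min.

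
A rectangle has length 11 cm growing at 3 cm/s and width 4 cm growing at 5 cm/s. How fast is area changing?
67 cm²/s

A = lw
dA/dt = w·dl/dt + l·dw/dt = 4·3 + 11·5 = 67 cm²/s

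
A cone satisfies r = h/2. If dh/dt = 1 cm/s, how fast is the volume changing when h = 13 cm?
169π/4 cm³/s

V = (1/3)π(h/2)²h = πh³/12
dV/dt = πh²/4 · 1
At h = 13: dV/dt = 169π/4 cm³/s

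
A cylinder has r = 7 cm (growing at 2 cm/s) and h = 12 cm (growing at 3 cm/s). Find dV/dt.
483π cm³/s

V = πr²h
dV/dt = 2πrh·dr/dt + πr²·dh/dt
= 2π(7)(12)(2) + π(7)²(3)
= 483π cm³/s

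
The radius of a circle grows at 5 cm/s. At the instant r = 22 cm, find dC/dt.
10π cm/s

C = 2πr
dC/dt = 2π · dr/dt = 2π · 5 = 10π cm/s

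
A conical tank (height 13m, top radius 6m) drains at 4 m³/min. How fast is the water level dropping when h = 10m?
169/(900π) ≈ 0.05977 m/min

r/h = 6/13, so r = (6/13)h
V = (1/3)πr²h = (1/3)π((6/13)h)²h = (12/169)πh³
dV/dh = (36/169)πh²
dh/dt = (dV/dt)/(dV/dh) = -4/((36/169)π·10²) = -169/(900π) m/min
The level is dropping at 169/(900π) ≈ 0.05977 m/min.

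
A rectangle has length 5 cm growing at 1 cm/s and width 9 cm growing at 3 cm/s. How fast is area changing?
24 cm²/s

A = lw
dA/dt = w·dl/dt + l·dw/dt = 9·1 + 5·3 = 24 cm²/s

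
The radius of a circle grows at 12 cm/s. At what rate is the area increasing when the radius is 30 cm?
720π cm²/s

A = πr²
dA/dt = 2πr · dr/dt = 2π(30)(12) = 720π cm²/s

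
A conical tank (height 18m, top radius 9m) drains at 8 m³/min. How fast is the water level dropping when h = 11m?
32/(121π) ≈ 0.08418 m/min

r/h = 9/18, so r = (1/2)h
V = (1/3)πr²h = (1/3)π((1/2)h)²h = (1/12)πh³
dV/dh = (1/4)πh²
dh/dt = (dV/dt)/(dV/dh) = -8/((1/4)π·11²) = -32/(121π) m/min
The level is dropping at 32/(121π) ≈ 0.08418 m/min.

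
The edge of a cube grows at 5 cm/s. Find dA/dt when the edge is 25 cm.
1500 cm²/s

A = 6s²
dA/dt = 12s · ds/dt = 12·25·5 = 1500 cm²/s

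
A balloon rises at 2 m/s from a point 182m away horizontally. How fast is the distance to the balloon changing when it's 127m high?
254√49253/49253 ≈ 1.145 m/s

z² = 182² + y²
z = √(182² + 127²) = √49253
dz/dt = y/z · dy/dt = 127/√49253 · 2 = 254√49253/49253 ≈ 1.145 m/s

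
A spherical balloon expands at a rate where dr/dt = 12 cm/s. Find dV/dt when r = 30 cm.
43200π cm³/s

V = (4/3)πr³
dV/dt = dV/dr · dr/dt = 4πr² · 12
At r = 30: dV/dt = 43200π cm³/s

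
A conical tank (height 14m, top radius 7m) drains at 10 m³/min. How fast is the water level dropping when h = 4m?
5/(2π) ≈ 0.7958 m/min

r/h = 7/14, so r = (1/2)h
V = (1/3)πr²h = (1/3)π((1/2)h)²h = (1/12)πh³
dV/dh = (1/4)πh²
dh/dt = (dV/dt)/(dV/dh) = -10/((1/4)π·4²) = -5/(2π) m/min
The level is dropping at 5/(2π) ≈ 0.7958 m/min.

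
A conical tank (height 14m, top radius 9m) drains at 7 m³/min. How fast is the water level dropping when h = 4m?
343/(324π) ≈ 0.337 m/min

r/h = 9/14, so r = (9/14)h
V = (1/3)πr²h = (1/3)π((9/14)h)²h = (27/196)πh³
dV/dh = (81/196)πh²
dh/dt = (dV/dt)/(dV/dh) = -7/((81/196)π·4²) = -343/(324π) m/min
The level is dropping at 343/(324π) ≈ 0.337 m/min.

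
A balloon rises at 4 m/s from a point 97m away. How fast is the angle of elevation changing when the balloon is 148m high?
0.012391 rad/s

tan(θ) = y/97
sec²(θ) · dθ/dt = (1/97) · dy/dt
dθ/dt = cos²(θ)/97 · 4 = 97/(97² + 148²) · 4
dθ/dt = 0.012391 rad/s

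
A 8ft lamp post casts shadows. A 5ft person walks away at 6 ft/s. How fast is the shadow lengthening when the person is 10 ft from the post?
10 ft/s

By similar triangles: 8/(x+s) = 5/s
Solving: s = 5x/3
ds/dt = 5/3 · dx/dt = 5/3 · 6 = 10 ft/s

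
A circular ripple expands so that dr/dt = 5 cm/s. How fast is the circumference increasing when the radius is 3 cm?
10π cm/s

C = 2πr
dC/dt = 2π · dr/dt = 2π · 5 = 10π cm/s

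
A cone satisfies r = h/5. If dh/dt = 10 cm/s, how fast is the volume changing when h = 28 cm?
1568π/5 cm³/s

V = (1/3)π(h/5)²h = πh³/75
dV/dt = πh²/25 · 10
At h = 28: dV/dt = 1568π/5 cm³/s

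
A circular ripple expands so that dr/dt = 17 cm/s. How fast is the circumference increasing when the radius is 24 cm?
34π cm/s

C = 2πr
dC/dt = 2π · dr/dt = 2π · 17 = 34π cm/s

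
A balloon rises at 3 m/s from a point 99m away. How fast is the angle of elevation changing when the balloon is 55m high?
0.023156 rad/s

tan(θ) = y/99
sec²(θ) · dθ/dt = (1/99) · dy/dt
dθ/dt = cos²(θ)/99 · 3 = 99/(99² + 55²) · 3
dθ/dt = 0.023156 rad/s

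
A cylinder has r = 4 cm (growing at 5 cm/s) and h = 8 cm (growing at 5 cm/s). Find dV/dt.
400π cm³/s

V = πr²h
dV/dt = 2πrh·dr/dt + πr²·dh/dt
= 2π(4)(8)(5) + π(4)²(5)
= 400π cm³/s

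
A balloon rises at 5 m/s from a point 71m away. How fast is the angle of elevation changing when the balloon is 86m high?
0.028544 rad/s

tan(θ) = y/71
sec²(θ) · dθ/dt = (1/71) · dy/dt
dθ/dt = cos²(θ)/71 · 5 = 71/(71² + 86²) · 5
dθ/dt = 0.028544 rad/s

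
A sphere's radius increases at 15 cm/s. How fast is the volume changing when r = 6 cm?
2160π cm³/s

V = (4/3)πr³
dV/dt = dV/dr · dr/dt = 4πr² · 15
At r = 6: dV/dt = 2160π cm³/s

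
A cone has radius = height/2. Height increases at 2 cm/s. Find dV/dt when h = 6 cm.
18π cm³/s

V = (1/3)π(h/2)²h = πh³/12
dV/dt = πh²/4 · 2
At h = 6: dV/dt = 18π cm³/s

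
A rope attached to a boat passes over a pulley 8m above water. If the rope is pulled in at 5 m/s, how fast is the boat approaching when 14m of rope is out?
35√33/33 ≈ 6.093 m/s

rope² = x² + 8²
x = √(14² - 8²) = 2√33
dx/dt = (rope/x) · d(rope)/dt = (14/(2√33)) · (-5) = -35√33/33 m/s
The boat approaches at 35√33/33 ≈ 6.093 m/s.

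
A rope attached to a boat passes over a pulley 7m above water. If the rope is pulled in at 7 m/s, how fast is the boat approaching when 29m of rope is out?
203√22/132 ≈ 7.213 m/s

rope² = x² + 7²
x = √(29² - 7²) = 6√22
dx/dt = (rope/x) · d(rope)/dt = (29/(6√22)) · (-7) = -203√22/132 m/s
The boat approaches at 203√22/132 ≈ 7.213 m/s.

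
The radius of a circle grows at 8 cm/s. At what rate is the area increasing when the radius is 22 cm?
352π cm²/s

A = πr²
dA/dt = 2πr · dr/dt = 2π(22)(8) = 352π cm²/s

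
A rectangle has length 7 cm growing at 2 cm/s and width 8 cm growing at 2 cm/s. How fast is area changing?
30 cm²/s

A = lw
dA/dt = w·dl/dt + l·dw/dt = 8·2 + 7·2 = 30 cm²/s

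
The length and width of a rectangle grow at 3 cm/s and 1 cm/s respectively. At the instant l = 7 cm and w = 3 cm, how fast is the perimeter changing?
8 cm/s

P = 2(l + w)
dP/dt = 2(dl/dt + dw/dt) = 2(3 + 1) = 8 cm/s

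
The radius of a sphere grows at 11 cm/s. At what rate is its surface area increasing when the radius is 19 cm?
1672π cm²/s

S = 4πr²
dS/dt = dS/dr · dr/dt = 8πr · 11
At r = 19: dS/dt = 1672π cm²/s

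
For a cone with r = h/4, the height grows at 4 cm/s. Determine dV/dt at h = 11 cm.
121π/4 cm³/s

V = (1/3)π(h/4)²h = πh³/48
dV/dt = πh²/16 · 4
At h = 11: dV/dt = 121π/4 cm³/s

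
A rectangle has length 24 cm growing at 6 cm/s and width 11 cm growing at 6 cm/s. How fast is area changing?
210 cm²/s

A = lw
dA/dt = w·dl/dt + l·dw/dt = 11·6 + 24·6 = 210 cm²/s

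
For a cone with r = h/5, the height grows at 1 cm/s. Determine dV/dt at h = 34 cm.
1156π/25 cm³/s

V = (1/3)π(h/5)²h = πh³/75
dV/dt = πh²/25 · 1
At h = 34: dV/dt = 1156π/25 cm³/s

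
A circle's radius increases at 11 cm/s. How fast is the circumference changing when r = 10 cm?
22π cm/s

C = 2πr
dC/dt = 2π · dr/dt = 2π · 11 = 22π cm/s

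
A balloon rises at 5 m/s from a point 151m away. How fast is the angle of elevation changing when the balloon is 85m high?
0.025145 rad/s

tan(θ) = y/151
sec²(θ) · dθ/dt = (1/151) · dy/dt
dθ/dt = cos²(θ)/151 · 5 = 151/(151² + 85²) · 5
dθ/dt = 0.025145 rad/s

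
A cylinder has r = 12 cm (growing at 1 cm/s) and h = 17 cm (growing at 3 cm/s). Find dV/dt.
840π cm³/s

V = πr²h
dV/dt = 2πrh·dr/dt + πr²·dh/dt
= 2π(12)(17)(1) + π(12)²(3)
= 840π cm³/s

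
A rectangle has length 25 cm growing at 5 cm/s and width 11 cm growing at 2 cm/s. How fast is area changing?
105 cm²/s

A = lw
dA/dt = w·dl/dt + l·dw/dt = 11·5 + 25·2 = 105 cm²/s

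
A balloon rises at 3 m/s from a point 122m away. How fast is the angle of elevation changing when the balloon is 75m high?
0.017846 rad/s

tan(θ) = y/122
sec²(θ) · dθ/dt = (1/122) · dy/dt
dθ/dt = cos²(θ)/122 · 3 = 122/(122² + 75²) · 3
dθ/dt = 0.017846 rad/s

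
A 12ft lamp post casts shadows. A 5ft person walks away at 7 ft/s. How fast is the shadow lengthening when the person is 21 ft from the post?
5 ft/s

By similar triangles: 12/(x+s) = 5/s
Solving: s = 5x/7
ds/dt = 5/7 · dx/dt = 5/7 · 7 = 5 ft/s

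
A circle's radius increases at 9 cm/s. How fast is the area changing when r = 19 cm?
342π cm²/s

A = πr²
dA/dt = 2πr · dr/dt = 2π(19)(9) = 342π cm²/s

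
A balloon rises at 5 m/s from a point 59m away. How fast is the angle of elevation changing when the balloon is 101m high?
0.021561 rad/s

tan(θ) = y/59
sec²(θ) · dθ/dt = (1/59) · dy/dt
dθ/dt = cos²(θ)/59 · 5 = 59/(59² + 101²) · 5
dθ/dt = 0.021561 rad/s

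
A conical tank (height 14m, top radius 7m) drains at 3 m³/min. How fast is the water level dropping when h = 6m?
1/(3π) ≈ 0.1061 m/min

r/h = 7/14, so r = (1/2)h
V = (1/3)πr²h = (1/3)π((1/2)h)²h = (1/12)πh³
dV/dh = (1/4)πh²
dh/dt = (dV/dt)/(dV/dh) = -3/((1/4)π·6²) = -1/(3π) m/min
The level is dropping at 1/(3π) ≈ 0.1061 m/min.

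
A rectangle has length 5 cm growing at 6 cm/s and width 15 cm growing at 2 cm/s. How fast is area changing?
100 cm²/s

A = lw
dA/dt = w·dl/dt + l·dw/dt = 15·6 + 5·2 = 100 cm²/s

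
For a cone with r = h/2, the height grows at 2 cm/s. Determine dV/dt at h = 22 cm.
242π cm³/s

V = (1/3)π(h/2)²h = πh³/12
dV/dt = πh²/4 · 2
At h = 22: dV/dt = 242π cm³/s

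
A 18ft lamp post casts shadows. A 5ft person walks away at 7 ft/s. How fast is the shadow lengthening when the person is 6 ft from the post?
35/13 ft/s

By similar triangles: 18/(x+s) = 5/s
Solving: s = 5x/13
ds/dt = 5/13 · dx/dt = 5/13 · 7 = 35/13 ft/s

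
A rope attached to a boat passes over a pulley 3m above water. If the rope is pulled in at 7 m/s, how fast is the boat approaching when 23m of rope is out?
161√130/260 ≈ 7.06 m/s

rope² = x² + 3²
x = √(23² - 3²) = 2√130
dx/dt = (rope/x) · d(rope)/dt = (23/(2√130)) · (-7) = -161√130/260 m/s
The boat approaches at 161√130/260 ≈ 7.06 m/s.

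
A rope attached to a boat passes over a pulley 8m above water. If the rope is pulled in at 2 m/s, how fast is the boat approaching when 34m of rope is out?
34√273/273 ≈ 2.058 m/s

rope² = x² + 8²
x = √(34² - 8²) = 2√273
dx/dt = (rope/x) · d(rope)/dt = (34/(2√273)) · (-2) = -34√273/273 m/s
The boat approaches at 34√273/273 ≈ 2.058 m/s.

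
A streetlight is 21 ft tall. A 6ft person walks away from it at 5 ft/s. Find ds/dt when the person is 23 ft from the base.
2 ft/s

By similar triangles: 21/(x+s) = 6/s
Solving: s = 6x/15
ds/dt = 6/15 · dx/dt = 2/5 · 5 = 2 ft/s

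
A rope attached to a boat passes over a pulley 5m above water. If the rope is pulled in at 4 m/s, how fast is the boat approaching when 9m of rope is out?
9√14/7 ≈ 4.811 m/s

rope² = x² + 5²
x = √(9² - 5²) = 2√14
dx/dt = (rope/x) · d(rope)/dt = (9/(2√14)) · (-4) = -9√14/7 m/s
The boat approaches at 9√14/7 ≈ 4.811 m/s.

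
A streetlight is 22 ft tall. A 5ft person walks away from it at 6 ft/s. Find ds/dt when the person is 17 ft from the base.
30/17 ft/s

By similar triangles: 22/(x+s) = 5/s
Solving: s = 5x/17
ds/dt = 5/17 · dx/dt = 5/17 · 6 = 30/17 ft/s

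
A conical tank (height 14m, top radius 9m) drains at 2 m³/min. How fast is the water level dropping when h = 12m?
49/(1458π) ≈ 0.0107 m/min

r/h = 9/14, so r = (9/14)h
V = (1/3)πr²h = (1/3)π((9/14)h)²h = (27/196)πh³
dV/dh = (81/196)πh²
dh/dt = (dV/dt)/(dV/dh) = -2/((81/196)π·12²) = -49/(1458π) m/min
The level is dropping at 49/(1458π) ≈ 0.0107 m/min.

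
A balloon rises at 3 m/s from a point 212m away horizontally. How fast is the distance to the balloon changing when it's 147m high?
441√66553/66553 ≈ 1.709 m/s

z² = 212² + y²
z = √(212² + 147²) = √66553
dz/dt = y/z · dy/dt = 147/√66553 · 3 = 441√66553/66553 ≈ 1.709 m/s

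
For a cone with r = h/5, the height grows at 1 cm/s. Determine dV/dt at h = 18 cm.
324π/25 cm³/s

V = (1/3)π(h/5)²h = πh³/75
dV/dt = πh²/25 · 1
At h = 18: dV/dt = 324π/25 cm³/s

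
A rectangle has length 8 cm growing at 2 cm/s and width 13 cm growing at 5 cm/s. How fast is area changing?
66 cm²/s

A = lw
dA/dt = w·dl/dt + l·dw/dt = 13·2 + 8·5 = 66 cm²/s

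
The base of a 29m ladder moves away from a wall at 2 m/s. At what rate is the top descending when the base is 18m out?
36√517/517 ≈ 1.583 m/s

x² + y² = 29²
2x·dx/dt + 2y·dy/dt = 0
dy/dt = -x/y · dx/dt = -18/√517 · 2 = -36√517/517 m/s
The top is descending at 36√517/517 ≈ 1.583 m/s.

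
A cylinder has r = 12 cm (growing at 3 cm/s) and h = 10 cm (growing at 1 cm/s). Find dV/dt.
864π cm³/s

V = πr²h
dV/dt = 2πrh·dr/dt + πr²·dh/dt
= 2π(12)(10)(3) + π(12)²(1)
= 864π cm³/s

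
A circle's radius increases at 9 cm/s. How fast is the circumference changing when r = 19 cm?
18π cm/s

C = 2πr
dC/dt = 2π · dr/dt = 2π · 9 = 18π cm/s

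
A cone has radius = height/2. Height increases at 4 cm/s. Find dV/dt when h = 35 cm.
1225π cm³/s

V = (1/3)π(h/2)²h = πh³/12
dV/dt = πh²/4 · 4
At h = 35: dV/dt = 1225π cm³/s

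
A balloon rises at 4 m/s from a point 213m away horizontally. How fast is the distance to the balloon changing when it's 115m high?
230√58594/29297 ≈ 1.9 m/s

z² = 213² + y²
z = √(213² + 115²) = √58594
dz/dt = y/z · dy/dt = 115/√58594 · 4 = 230√58594/29297 ≈ 1.9 m/s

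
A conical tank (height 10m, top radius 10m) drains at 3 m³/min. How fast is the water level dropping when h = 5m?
3/(25π) ≈ 0.0382 m/min

r/h = 10/10, so r = h
V = (1/3)πr²h = (1/3)π(h)²h = (1/3)πh³
dV/dh = πh²
dh/dt = (dV/dt)/(dV/dh) = -3/(π·5²) = -3/(25π) m/min
The level is dropping at 3/(25π) ≈ 0.0382 m/min.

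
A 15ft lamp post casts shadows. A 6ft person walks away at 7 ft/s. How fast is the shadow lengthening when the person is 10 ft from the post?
14/3 ft/s

By similar triangles: 15/(x+s) = 6/s
Solving: s = 6x/9
ds/dt = 6/9 · dx/dt = 2/3 · 7 = 14/3 ft/s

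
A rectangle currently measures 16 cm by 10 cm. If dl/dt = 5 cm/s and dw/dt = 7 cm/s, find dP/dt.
24 cm/s

P = 2(l + w)
dP/dt = 2(dl/dt + dw/dt) = 2(5 + 7) = 24 cm/s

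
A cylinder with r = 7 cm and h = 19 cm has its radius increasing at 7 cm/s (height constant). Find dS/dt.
462π cm²/s

S = 2πrh + 2πr² (lateral + bases)
dS/dt = (2πh + 4πr)·dr/dt = (2π·19 + 4π·7)·7
= 462π cm²/s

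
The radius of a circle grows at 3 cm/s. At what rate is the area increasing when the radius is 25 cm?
150π cm²/s

A = πr²
dA/dt = 2πr · dr/dt = 2π(25)(3) = 150π cm²/s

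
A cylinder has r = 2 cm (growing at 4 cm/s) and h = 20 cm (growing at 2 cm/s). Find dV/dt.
328π cm³/s

V = πr²h
dV/dt = 2πrh·dr/dt + πr²·dh/dt
= 2π(2)(20)(4) + π(2)²(2)
= 328π cm³/s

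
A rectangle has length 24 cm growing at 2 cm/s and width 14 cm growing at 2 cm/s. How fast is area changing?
76 cm²/s

A = lw
dA/dt = w·dl/dt + l·dw/dt = 14·2 + 24·2 = 76 cm²/s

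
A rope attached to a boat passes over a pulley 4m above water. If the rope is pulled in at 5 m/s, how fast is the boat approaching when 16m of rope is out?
4√15/3 ≈ 5.164 m/s

rope² = x² + 4²
x = √(16² - 4²) = 4√15
dx/dt = (rope/x) · d(rope)/dt = (16/(4√15)) · (-5) = -4√15/3 m/s
The boat approaches at 4√15/3 ≈ 5.164 m/s.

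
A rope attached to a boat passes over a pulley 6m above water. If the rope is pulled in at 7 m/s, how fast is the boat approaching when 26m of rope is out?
91√10/40 ≈ 7.194 m/s

rope² = x² + 6²
x = √(26² - 6²) = 8√10
dx/dt = (rope/x) · d(rope)/dt = (26/(8√10)) · (-7) = -91√10/40 m/s
The boat approaches at 91√10/40 ≈ 7.194 m/s.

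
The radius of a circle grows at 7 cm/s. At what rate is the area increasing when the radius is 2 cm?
28π cm²/s

A = πr²
dA/dt = 2πr · dr/dt = 2π(2)(7) = 28π cm²/s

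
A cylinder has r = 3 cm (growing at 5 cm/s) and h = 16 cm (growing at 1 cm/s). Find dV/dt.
489π cm³/s

V = πr²h
dV/dt = 2πrh·dr/dt + πr²·dh/dt
= 2π(3)(16)(5) + π(3)²(1)
= 489π cm³/s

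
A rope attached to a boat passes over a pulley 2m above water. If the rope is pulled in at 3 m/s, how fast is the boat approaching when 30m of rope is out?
45√14/56 ≈ 3.007 m/s

rope² = x² + 2²
x = √(30² - 2²) = 8√14
dx/dt = (rope/x) · d(rope)/dt = (30/(8√14)) · (-3) = -45√14/56 m/s
The boat approaches at 45√14/56 ≈ 3.007 m/s.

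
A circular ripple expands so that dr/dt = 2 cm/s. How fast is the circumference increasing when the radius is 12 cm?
4π cm/s

C = 2πr
dC/dt = 2π · dr/dt = 2π · 2 = 4π cm/s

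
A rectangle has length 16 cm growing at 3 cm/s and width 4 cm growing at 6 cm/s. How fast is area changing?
108 cm²/s

A = lw
dA/dt = w·dl/dt + l·dw/dt = 4·3 + 16·6 = 108 cm²/s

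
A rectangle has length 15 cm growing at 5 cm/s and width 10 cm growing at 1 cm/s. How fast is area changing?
65 cm²/s

A = lw
dA/dt = w·dl/dt + l·dw/dt = 10·5 + 15·1 = 65 cm²/s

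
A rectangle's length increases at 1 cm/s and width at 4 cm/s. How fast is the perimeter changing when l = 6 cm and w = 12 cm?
10 cm/s

P = 2(l + w)
dP/dt = 2(dl/dt + dw/dt) = 2(1 + 4) = 10 cm/s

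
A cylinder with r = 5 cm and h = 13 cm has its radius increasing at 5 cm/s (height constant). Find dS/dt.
230π cm²/s

S = 2πrh + 2πr² (lateral + bases)
dS/dt = (2πh + 4πr)·dr/dt = (2π·13 + 4π·5)·5
= 230π cm²/s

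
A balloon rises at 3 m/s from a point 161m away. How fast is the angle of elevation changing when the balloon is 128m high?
0.011417 rad/s

tan(θ) = y/161
sec²(θ) · dθ/dt = (1/161) · dy/dt
dθ/dt = cos²(θ)/161 · 3 = 161/(161² + 128²) · 3
dθ/dt = 0.011417 rad/s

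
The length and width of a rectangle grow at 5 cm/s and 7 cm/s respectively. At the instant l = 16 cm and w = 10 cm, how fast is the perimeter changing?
24 cm/s

P = 2(l + w)
dP/dt = 2(dl/dt + dw/dt) = 2(5 + 7) = 24 cm/s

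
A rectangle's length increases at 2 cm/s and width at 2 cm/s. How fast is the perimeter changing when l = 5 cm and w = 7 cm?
8 cm/s

P = 2(l + w)
dP/dt = 2(dl/dt + dw/dt) = 2(2 + 2) = 8 cm/s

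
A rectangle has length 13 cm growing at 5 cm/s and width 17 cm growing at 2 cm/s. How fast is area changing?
111 cm²/s

A = lw
dA/dt = w·dl/dt + l·dw/dt = 17·5 + 13·2 = 111 cm²/s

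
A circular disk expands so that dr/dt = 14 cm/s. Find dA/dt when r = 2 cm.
56π cm²/s

A = πr²
dA/dt = 2πr · dr/dt = 2π(2)(14) = 56π cm²/s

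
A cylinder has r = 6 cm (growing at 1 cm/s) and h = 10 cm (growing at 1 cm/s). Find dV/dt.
156π cm³/s

V = πr²h
dV/dt = 2πrh·dr/dt + πr²·dh/dt
= 2π(6)(10)(1) + π(6)²(1)
= 156π cm³/s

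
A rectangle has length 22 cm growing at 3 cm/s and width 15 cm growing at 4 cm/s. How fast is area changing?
133 cm²/s

A = lw
dA/dt = w·dl/dt + l·dw/dt = 15·3 + 22·4 = 133 cm²/s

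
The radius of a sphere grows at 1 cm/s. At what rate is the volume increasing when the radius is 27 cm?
2916π cm³/s

V = (4/3)πr³
dV/dt = dV/dr · dr/dt = 4πr² · 1
At r = 27: dV/dt = 2916π cm³/s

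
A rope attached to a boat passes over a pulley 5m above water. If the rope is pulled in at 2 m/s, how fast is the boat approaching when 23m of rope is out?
23√14/42 ≈ 2.049 m/s

rope² = x² + 5²
x = √(23² - 5²) = 6√14
dx/dt = (rope/x) · d(rope)/dt = (23/(6√14)) · (-2) = -23√14/42 m/s
The boat approaches at 23√14/42 ≈ 2.049 m/s.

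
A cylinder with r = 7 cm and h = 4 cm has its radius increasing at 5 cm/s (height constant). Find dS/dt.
180π cm²/s

S = 2πrh + 2πr² (lateral + bases)
dS/dt = (2πh + 4πr)·dr/dt = (2π·4 + 4π·7)·5
= 180π cm²/s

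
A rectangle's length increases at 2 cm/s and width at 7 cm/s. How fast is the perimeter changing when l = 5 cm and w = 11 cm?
18 cm/s

P = 2(l + w)
dP/dt = 2(dl/dt + dw/dt) = 2(2 + 7) = 18 cm/s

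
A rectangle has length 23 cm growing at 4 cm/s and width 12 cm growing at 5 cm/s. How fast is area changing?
163 cm²/s

A = lw
dA/dt = w·dl/dt + l·dw/dt = 12·4 + 23·5 = 163 cm²/s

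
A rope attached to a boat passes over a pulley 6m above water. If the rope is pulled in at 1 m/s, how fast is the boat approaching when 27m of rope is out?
9√77/77 ≈ 1.026 m/s

rope² = x² + 6²
x = √(27² - 6²) = 3√77
dx/dt = (rope/x) · d(rope)/dt = (27/(3√77)) · (-1) = -9√77/77 m/s
The boat approaches at 9√77/77 ≈ 1.026 m/s.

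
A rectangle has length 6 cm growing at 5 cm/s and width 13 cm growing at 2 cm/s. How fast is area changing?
77 cm²/s

A = lw
dA/dt = w·dl/dt + l·dw/dt = 13·5 + 6·2 = 77 cm²/s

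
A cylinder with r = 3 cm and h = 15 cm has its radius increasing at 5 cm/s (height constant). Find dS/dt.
210π cm²/s

S = 2πrh + 2πr² (lateral + bases)
dS/dt = (2πh + 4πr)·dr/dt = (2π·15 + 4π·3)·5
= 210π cm²/s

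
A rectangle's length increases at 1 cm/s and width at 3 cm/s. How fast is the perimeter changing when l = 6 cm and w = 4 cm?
8 cm/s

P = 2(l + w)
dP/dt = 2(dl/dt + dw/dt) = 2(1 + 3) = 8 cm/s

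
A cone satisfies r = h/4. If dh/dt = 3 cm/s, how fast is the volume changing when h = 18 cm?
243π/4 cm³/s

V = (1/3)π(h/4)²h = πh³/48
dV/dt = πh²/16 · 3
At h = 18: dV/dt = 243π/4 cm³/s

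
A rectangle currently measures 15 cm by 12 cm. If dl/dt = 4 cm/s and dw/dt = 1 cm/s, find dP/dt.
10 cm/s

P = 2(l + w)
dP/dt = 2(dl/dt + dw/dt) = 2(4 + 1) = 10 cm/s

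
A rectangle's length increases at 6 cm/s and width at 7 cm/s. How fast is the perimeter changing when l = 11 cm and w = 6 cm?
26 cm/s

P = 2(l + w)
dP/dt = 2(dl/dt + dw/dt) = 2(6 + 7) = 26 cm/s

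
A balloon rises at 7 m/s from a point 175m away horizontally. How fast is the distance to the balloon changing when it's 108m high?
756√42289/42289 ≈ 3.676 m/s

z² = 175² + y²
z = √(175² + 108²) = √42289
dz/dt = y/z · dy/dt = 108/√42289 · 7 = 756√42289/42289 ≈ 3.676 m/s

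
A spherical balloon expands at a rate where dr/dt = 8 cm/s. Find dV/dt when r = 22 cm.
15488π cm³/s

V = (4/3)πr³
dV/dt = dV/dr · dr/dt = 4πr² · 8
At r = 22: dV/dt = 15488π cm³/s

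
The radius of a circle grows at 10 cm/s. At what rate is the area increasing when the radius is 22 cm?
440π cm²/s

A = πr²
dA/dt = 2πr · dr/dt = 2π(22)(10) = 440π cm²/s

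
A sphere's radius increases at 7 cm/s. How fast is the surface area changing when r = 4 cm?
224π cm²/s

S = 4πr²
dS/dt = dS/dr · dr/dt = 8πr · 7
At r = 4: dS/dt = 224π cm²/s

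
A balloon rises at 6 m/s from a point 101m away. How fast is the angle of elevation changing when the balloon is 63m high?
0.042766 rad/s

tan(θ) = y/101
sec²(θ) · dθ/dt = (1/101) · dy/dt
dθ/dt = cos²(θ)/101 · 6 = 101/(101² + 63²) · 6
dθ/dt = 0.042766 rad/s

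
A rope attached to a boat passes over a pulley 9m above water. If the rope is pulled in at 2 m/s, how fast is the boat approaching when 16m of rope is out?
32√7/35 ≈ 2.419 m/s

rope² = x² + 9²
x = √(16² - 9²) = 5√7
dx/dt = (rope/x) · d(rope)/dt = (16/(5√7)) · (-2) = -32√7/35 m/s
The boat approaches at 32√7/35 ≈ 2.419 m/s.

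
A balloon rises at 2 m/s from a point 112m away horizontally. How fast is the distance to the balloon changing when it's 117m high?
234√26233/26233 ≈ 1.445 m/s

z² = 112² + y²
z = √(112² + 117²) = √26233
dz/dt = y/z · dy/dt = 117/√26233 · 2 = 234√26233/26233 ≈ 1.445 m/s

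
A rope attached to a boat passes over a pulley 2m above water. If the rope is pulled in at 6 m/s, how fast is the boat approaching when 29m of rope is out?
58√93/93 ≈ 6.014 m/s

rope² = x² + 2²
x = √(29² - 2²) = 3√93
dx/dt = (rope/x) · d(rope)/dt = (29/(3√93)) · (-6) = -58√93/93 m/s
The boat approaches at 58√93/93 ≈ 6.014 m/s.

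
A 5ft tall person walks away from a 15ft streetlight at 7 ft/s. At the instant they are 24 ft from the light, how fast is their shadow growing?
7/2 ft/s

By similar triangles: 15/(x+s) = 5/s
Solving: s = 5x/10
ds/dt = 5/10 · dx/dt = 1/2 · 7 = 7/2 ft/s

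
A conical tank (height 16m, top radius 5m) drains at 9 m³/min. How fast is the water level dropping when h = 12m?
16/(25π) ≈ 0.2037 m/min

r/h = 5/16, so r = (5/16)h
V = (1/3)πr²h = (1/3)π((5/16)h)²h = (25/768)πh³
dV/dh = (25/256)πh²
dh/dt = (dV/dt)/(dV/dh) = -9/((25/256)π·12²) = -16/(25π) m/min
The level is dropping at 16/(25π) ≈ 0.2037 m/min.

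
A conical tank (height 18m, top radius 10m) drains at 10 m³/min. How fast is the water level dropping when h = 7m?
162/(245π) ≈ 0.2105 m/min

r/h = 10/18, so r = (5/9)h
V = (1/3)πr²h = (1/3)π((5/9)h)²h = (25/243)πh³
dV/dh = (25/81)πh²
dh/dt = (dV/dt)/(dV/dh) = -10/((25/81)π·7²) = -162/(245π) m/min
The level is dropping at 162/(245π) ≈ 0.2105 m/min.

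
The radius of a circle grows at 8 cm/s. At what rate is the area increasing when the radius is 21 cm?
336π cm²/s

A = πr²
dA/dt = 2πr · dr/dt = 2π(21)(8) = 336π cm²/s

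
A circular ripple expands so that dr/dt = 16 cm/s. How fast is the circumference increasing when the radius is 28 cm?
32π cm/s

C = 2πr
dC/dt = 2π · dr/dt = 2π · 16 = 32π cm/s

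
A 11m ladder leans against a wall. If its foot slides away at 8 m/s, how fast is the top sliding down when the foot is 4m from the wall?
32√105/105 ≈ 3.123 m/s

x² + y² = 11²
2x·dx/dt + 2y·dy/dt = 0
dy/dt = -x/y · dx/dt = -4/√105 · 8 = -32√105/105 m/s
The top is descending at 32√105/105 ≈ 3.123 m/s.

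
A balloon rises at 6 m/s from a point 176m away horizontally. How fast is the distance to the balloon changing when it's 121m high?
66√377/377 ≈ 3.399 m/s

z² = 176² + y²
z = √(176² + 121²) = 11√377
dz/dt = y/z · dy/dt = 121/(11√377) · 6 = 66√377/377 ≈ 3.399 m/s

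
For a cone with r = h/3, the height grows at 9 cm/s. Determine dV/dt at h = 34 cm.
1156π cm³/s

V = (1/3)π(h/3)²h = πh³/27
dV/dt = πh²/9 · 9
At h = 34: dV/dt = 1156π cm³/s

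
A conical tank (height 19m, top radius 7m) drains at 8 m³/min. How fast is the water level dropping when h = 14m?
722/(2401π) ≈ 0.09572 m/min

r/h = 7/19, so r = (7/19)h
V = (1/3)πr²h = (1/3)π((7/19)h)²h = (49/1083)πh³
dV/dh = (49/361)πh²
dh/dt = (dV/dt)/(dV/dh) = -8/((49/361)π·14²) = -722/(2401π) m/min
The level is dropping at 722/(2401π) ≈ 0.09572 m/min.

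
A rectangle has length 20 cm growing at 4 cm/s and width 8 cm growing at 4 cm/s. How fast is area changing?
112 cm²/s

A = lw
dA/dt = w·dl/dt + l·dw/dt = 8·4 + 20·4 = 112 cm²/s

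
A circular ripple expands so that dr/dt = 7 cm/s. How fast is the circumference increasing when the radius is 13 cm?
14π cm/s

C = 2πr
dC/dt = 2π · dr/dt = 2π · 7 = 14π cm/s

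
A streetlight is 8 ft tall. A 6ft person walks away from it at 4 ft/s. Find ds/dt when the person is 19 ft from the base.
12 ft/s

By similar triangles: 8/(x+s) = 6/s
Solving: s = 6x/2
ds/dt = 6/2 · dx/dt = 3 · 4 = 12 ft/s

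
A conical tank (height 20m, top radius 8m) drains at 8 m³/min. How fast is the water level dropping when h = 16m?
25/(128π) ≈ 0.06217 m/min

r/h = 8/20, so r = (2/5)h
V = (1/3)πr²h = (1/3)π((2/5)h)²h = (4/75)πh³
dV/dh = (4/25)πh²
dh/dt = (dV/dt)/(dV/dh) = -8/((4/25)π·16²) = -25/(128π) m/min
The level is dropping at 25/(128π) ≈ 0.06217 m/min.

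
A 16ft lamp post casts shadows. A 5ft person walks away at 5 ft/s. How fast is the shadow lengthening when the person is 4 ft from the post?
25/11 ft/s

By similar triangles: 16/(x+s) = 5/s
Solving: s = 5x/11
ds/dt = 5/11 · dx/dt = 5/11 · 5 = 25/11 ft/s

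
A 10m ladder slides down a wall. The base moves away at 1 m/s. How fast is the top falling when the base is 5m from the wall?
√3/3 ≈ 0.5774 m/s

x² + y² = 10²
2x·dx/dt + 2y·dy/dt = 0
dy/dt = -x/y · dx/dt = -5/(5√3) · 1 = -√3/3 m/s
The top is descending at √3/3 ≈ 0.5774 m/s.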